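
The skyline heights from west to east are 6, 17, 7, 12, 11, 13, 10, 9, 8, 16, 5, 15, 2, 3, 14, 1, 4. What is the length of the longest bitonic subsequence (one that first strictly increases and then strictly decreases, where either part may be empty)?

inc[i] = longest strictly increasing subsequence ending at i; dec[i] = longest strictly decreasing subsequence starting at i:
i:      1  2  3  4  5  6  7  8  9 10 11 12 13 14 15 16 17
a[i]:   6 17  7 12 11 13 10  9  8 16  5 15  2  3 14  1  4
inc:    1  2  2  3  3  4  3  3  3  5  1  5  1  2  5  1  3
dec:    4  9  4  8  7  7  6  5  4  4  3  3  2  2  2  1  1
Best peak at i=2 (value 17): inc=2, dec=9, length 2+9−1 = 10.

10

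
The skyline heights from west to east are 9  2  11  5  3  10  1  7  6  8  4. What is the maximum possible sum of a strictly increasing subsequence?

Let S[i] be the best sum of a strictly increasing subsequence ending at i:
i:      1  2  3  4  5  6  7  8  9 10 11
a[i]:   9  2 11  5  3 10  1  7  6  8  4
S:      9  2 20  7  5 19  1 14 13 22  9
Maximum is 22 (e.g. 2 + 5 + 7 + 8).

22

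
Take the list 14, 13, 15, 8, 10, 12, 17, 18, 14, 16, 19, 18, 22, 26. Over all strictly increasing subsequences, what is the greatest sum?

Let S[i] be the best sum of a strictly increasing subsequence ending at i:
i:       1   2   3   4   5   6   7   8   9  10  11  12  13  14
a[i]:   14  13  15   8  10  12  17  18  14  16  19  18  22  26
S:      14  13  29   8  18  30  47  65  44  60  84  78 106 132
Maximum is 132 (e.g. 8 + 10 + 12 + 17 + 18 + 19 + 22 + 26).

132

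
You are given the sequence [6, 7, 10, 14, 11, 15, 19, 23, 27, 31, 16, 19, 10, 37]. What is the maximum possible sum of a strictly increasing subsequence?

Let S[i] be the best sum of a strictly increasing subsequence ending at i:
i:       1   2   3   4   5   6   7   8   9  10  11  12  13  14
a[i]:    6   7  10  14  11  15  19  23  27  31  16  19  10  37
S:       6  13  23  37  34  52  71  94 121 152  68  87  23 189
Maximum is 189 (e.g. 6 + 7 + 10 + 14 + 15 + 19 + 23 + 27 + 31 + 37).

189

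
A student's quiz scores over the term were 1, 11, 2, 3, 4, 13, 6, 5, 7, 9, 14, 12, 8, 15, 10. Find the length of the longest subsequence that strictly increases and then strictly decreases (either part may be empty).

inc[i] = longest strictly increasing subsequence ending at i; dec[i] = longest strictly decreasing subsequence starting at i:
i:      1  2  3  4  5  6  7  8  9 10 11 12 13 14 15
a[i]:   1 11  2  3  4 13  6  5  7  9 14 12  8 15 10
inc:    1  2  2  3  4  5  5  5  6  7  8  8  7  9  8
dec:    1  3  1  1  1  3  2  1  1  2  3  2  1  2  1
Best peak at i=11 (value 14): inc=8, dec=3, length 8+3−1 = 10.

10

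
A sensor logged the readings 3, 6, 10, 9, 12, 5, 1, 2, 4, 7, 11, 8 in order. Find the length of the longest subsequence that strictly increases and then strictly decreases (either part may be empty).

inc[i] = longest strictly increasing subsequence ending at i; dec[i] = longest strictly decreasing subsequence starting at i:
i:      1  2  3  4  5  6  7  8  9 10 11 12
a[i]:   3  6 10  9 12  5  1  2  4  7 11  8
inc:    1  2  3  3  4  2  1  2  3  4  5  5
dec:    2  3  4  3  3  2  1  1  1  1  2  1
Best peak at i=3 (value 10): inc=3, dec=4, length 3+4−1 = 6.

6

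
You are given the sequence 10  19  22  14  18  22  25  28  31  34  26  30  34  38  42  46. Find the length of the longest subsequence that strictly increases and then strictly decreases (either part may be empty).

11

inc[i] = longest strictly increasing subsequence ending at i; dec[i] = longest strictly decreasing subsequence starting at i:
i:      1  2  3  4  5  6  7  8  9 10 11 12 13 14 15 16
a[i]:  10 19 22 14 18 22 25 28 31 34 26 30 34 38 42 46
inc:    1  2  3  2  3  4  5  6  7  8  6  7  8  9 10 11
dec:    1  2  2  1  1  1  1  2  2  2  1  1  1  1  1  1
Best peak at i=16 (value 46): inc=11, dec=1, length 11+1−1 = 11.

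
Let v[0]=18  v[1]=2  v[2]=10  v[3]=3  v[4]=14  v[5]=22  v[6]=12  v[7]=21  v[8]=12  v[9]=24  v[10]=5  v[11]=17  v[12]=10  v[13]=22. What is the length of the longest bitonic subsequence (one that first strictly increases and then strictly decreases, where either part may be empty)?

inc[i] = longest strictly increasing subsequence ending at i; dec[i] = longest strictly decreasing subsequence starting at i:
i:      0  1  2  3  4  5  6  7  8  9 10 11 12 13
v[i]:  18  2 10  3 14 22 12 21 12 24  5 17 10 22
inc:    1  1  2  2  3  4  3  4  3  5  3  4  4  5
dec:    4  1  2  1  3  4  2  3  2  3  1  2  1  1
Best peak at i=5 (value 22): inc=4, dec=4, length 4+4−1 = 7.

7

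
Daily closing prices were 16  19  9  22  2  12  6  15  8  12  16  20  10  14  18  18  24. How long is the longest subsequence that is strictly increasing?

7

Track the smallest tail for each achievable length (strict):
16 → extends → [16]
19 → extends → [16, 19]
9 → replaces 16 → [9, 19]
22 → extends → [9, 19, 22]
2 → replaces 9 → [2, 19, 22]
12 → replaces 19 → [2, 12, 22]
6 → replaces 12 → [2, 6, 22]
15 → replaces 22 → [2, 6, 15]
8 → replaces 15 → [2, 6, 8]
12 → extends → [2, 6, 8, 12]
16 → extends → [2, 6, 8, 12, 16]
20 → extends → [2, 6, 8, 12, 16, 20]
10 → replaces 12 → [2, 6, 8, 10, 16, 20]
14 → replaces 16 → [2, 6, 8, 10, 14, 20]
18 → replaces 20 → [2, 6, 8, 10, 14, 18]
18 → already a tail → [2, 6, 8, 10, 14, 18]
24 → extends → [2, 6, 8, 10, 14, 18, 24]
Seven tails, so the longest strictly increasing subsequence has length 7 (e.g. 2, 6, 8, 12, 16, 20, 24).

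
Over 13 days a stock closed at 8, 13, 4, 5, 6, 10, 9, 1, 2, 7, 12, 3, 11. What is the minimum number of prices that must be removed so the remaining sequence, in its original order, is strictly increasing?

Fewest deletions = n − (longest strictly increasing subsequence).
Patience tails:
8 → extends → [8]
13 → extends → [8, 13]
4 → replaces 8 → [4, 13]
5 → replaces 13 → [4, 5]
6 → extends → [4, 5, 6]
10 → extends → [4, 5, 6, 10]
9 → replaces 10 → [4, 5, 6, 9]
1 → replaces 4 → [1, 5, 6, 9]
2 → replaces 5 → [1, 2, 6, 9]
7 → replaces 9 → [1, 2, 6, 7]
12 → extends → [1, 2, 6, 7, 12]
3 → replaces 6 → [1, 2, 3, 7, 12]
11 → replaces 12 → [1, 2, 3, 7, 11]
Longest strictly increasing subsequence has length 5, so deletions = 13 − 5 = 8.

8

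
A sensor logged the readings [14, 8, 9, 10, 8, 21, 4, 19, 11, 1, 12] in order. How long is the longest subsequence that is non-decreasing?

Track the smallest tail for each achievable length (allowing ties):
14 → extends → [14]
8 → replaces 14 → [8]
9 → extends → [8, 9]
10 → extends → [8, 9, 10]
8 → replaces 9 → [8, 8, 10]
21 → extends → [8, 8, 10, 21]
4 → replaces 8 → [4, 8, 10, 21]
19 → replaces 21 → [4, 8, 10, 19]
11 → replaces 19 → [4, 8, 10, 11]
1 → replaces 4 → [1, 8, 10, 11]
12 → extends → [1, 8, 10, 11, 12]
Five tails, so the longest non-decreasing subsequence has length 5 (e.g. 8, 9, 10, 11, 12).

5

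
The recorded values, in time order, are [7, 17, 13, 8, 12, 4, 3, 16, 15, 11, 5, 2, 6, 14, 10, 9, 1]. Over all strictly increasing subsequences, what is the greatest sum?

43

Let S[i] be the best sum of a strictly increasing subsequence ending at i:
i:      1  2  3  4  5  6  7  8  9 10 11 12 13 14 15 16 17
a[i]:   7 17 13  8 12  4  3 16 15 11  5  2  6 14 10  9  1
S:      7 24 20 15 27  4  3 43 42 26  9  2 15 41 25 24  1
Maximum is 43 (e.g. 7 + 8 + 12 + 16).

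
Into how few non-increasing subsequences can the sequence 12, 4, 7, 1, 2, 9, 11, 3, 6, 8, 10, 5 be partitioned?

The minimum number of non-increasing subsequences covering a sequence equals the length of its longest strictly increasing subsequence.
LIS length is 6 (e.g. 1, 2, 3, 6, 8, 10), so 6 piles are needed.

6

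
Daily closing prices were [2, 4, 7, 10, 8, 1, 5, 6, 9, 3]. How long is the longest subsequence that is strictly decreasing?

Negate each value so 'decreasing' becomes 'increasing', then run patience tails on the negated sequence:
-2 → extends → [-2]
-4 → replaces -2 → [-4]
-7 → replaces -4 → [-7]
-10 → replaces -7 → [-10]
-8 → extends → [-10, -8]
-1 → extends → [-10, -8, -1]
-5 → replaces -1 → [-10, -8, -5]
-6 → replaces -5 → [-10, -8, -6]
-9 → replaces -8 → [-10, -9, -6]
-3 → extends → [-10, -9, -6, -3]
Four tails, so the longest strictly decreasing subsequence of the original has length 4.

4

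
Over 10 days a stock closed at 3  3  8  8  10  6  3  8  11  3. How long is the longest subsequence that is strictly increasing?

4

Let dp[i] be the length of the longest such subsequence ending at index i:
i:      1  2  3  4  5  6  7  8  9 10
a[i]:   3  3  8  8 10  6  3  8 11  3
dp:     1  1  2  2  3  2  1  3  4  1
Maximum dp value is 4.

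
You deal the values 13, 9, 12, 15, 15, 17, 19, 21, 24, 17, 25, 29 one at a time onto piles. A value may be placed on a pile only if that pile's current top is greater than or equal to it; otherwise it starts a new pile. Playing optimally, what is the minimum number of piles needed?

9

Place each on the leftmost legal pile:
13 → new pile 1 (tops now [13])
9 → pile 1 (tops now [9])
12 → new pile 2 (tops now [9, 12])
15 → new pile 3 (tops now [9, 12, 15])
15 → pile 3 (tops now [9, 12, 15])
17 → new pile 4 (tops now [9, 12, 15, 17])
19 → new pile 5 (tops now [9, 12, 15, 17, 19])
21 → new pile 6 (tops now [9, 12, 15, 17, 19, 21])
24 → new pile 7 (tops now [9, 12, 15, 17, 19, 21, 24])
17 → pile 4 (tops now [9, 12, 15, 17, 19, 21, 24])
25 → new pile 8 (tops now [9, 12, 15, 17, 19, 21, 24, 25])
29 → new pile 9 (tops now [9, 12, 15, 17, 19, 21, 24, 25, 29])
Nine piles.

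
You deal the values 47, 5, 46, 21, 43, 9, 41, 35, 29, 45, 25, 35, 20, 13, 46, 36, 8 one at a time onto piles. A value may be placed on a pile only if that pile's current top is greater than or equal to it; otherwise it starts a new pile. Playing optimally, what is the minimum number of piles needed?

5

Place each on the leftmost legal pile:
47 → new pile 1 (tops now [47])
5 → pile 1 (tops now [5])
46 → new pile 2 (tops now [5, 46])
21 → pile 2 (tops now [5, 21])
43 → new pile 3 (tops now [5, 21, 43])
9 → pile 2 (tops now [5, 9, 43])
41 → pile 3 (tops now [5, 9, 41])
35 → pile 3 (tops now [5, 9, 35])
29 → pile 3 (tops now [5, 9, 29])
45 → new pile 4 (tops now [5, 9, 29, 45])
25 → pile 3 (tops now [5, 9, 25, 45])
35 → pile 4 (tops now [5, 9, 25, 35])
20 → pile 3 (tops now [5, 9, 20, 35])
13 → pile 3 (tops now [5, 9, 13, 35])
46 → new pile 5 (tops now [5, 9, 13, 35, 46])
36 → pile 5 (tops now [5, 9, 13, 35, 36])
8 → pile 2 (tops now [5, 8, 13, 35, 36])
Five piles.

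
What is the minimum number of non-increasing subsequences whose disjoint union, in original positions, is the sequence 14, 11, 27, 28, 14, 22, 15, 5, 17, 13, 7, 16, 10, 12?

4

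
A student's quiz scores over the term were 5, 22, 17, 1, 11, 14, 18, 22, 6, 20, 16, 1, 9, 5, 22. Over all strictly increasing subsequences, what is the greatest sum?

90

Let S[i] be the best sum of a strictly increasing subsequence ending at i:
i:      1  2  3  4  5  6  7  8  9 10 11 12 13 14 15
a[i]:   5 22 17  1 11 14 18 22  6 20 16  1  9  5 22
S:      5 27 22  1 16 30 48 70 11 68 46  1 20  6 90
Maximum is 90 (e.g. 5 + 11 + 14 + 18 + 20 + 22).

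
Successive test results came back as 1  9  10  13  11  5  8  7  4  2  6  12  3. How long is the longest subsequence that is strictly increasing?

Track the smallest tail for each achievable length (strict):
1 → extends → [1]
9 → extends → [1, 9]
10 → extends → [1, 9, 10]
13 → extends → [1, 9, 10, 13]
11 → replaces 13 → [1, 9, 10, 11]
5 → replaces 9 → [1, 5, 10, 11]
8 → replaces 10 → [1, 5, 8, 11]
7 → replaces 8 → [1, 5, 7, 11]
4 → replaces 5 → [1, 4, 7, 11]
2 → replaces 4 → [1, 2, 7, 11]
6 → replaces 7 → [1, 2, 6, 11]
12 → extends → [1, 2, 6, 11, 12]
3 → replaces 6 → [1, 2, 3, 11, 12]
Five tails, so the longest strictly increasing subsequence has length 5 (e.g. 1, 9, 10, 11, 12).

5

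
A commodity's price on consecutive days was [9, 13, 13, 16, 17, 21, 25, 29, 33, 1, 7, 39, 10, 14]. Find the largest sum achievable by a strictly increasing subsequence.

202

Let S[i] be the best sum of a strictly increasing subsequence ending at i:
i:       1   2   3   4   5   6   7   8   9  10  11  12  13  14
a[i]:    9  13  13  16  17  21  25  29  33   1   7  39  10  14
S:       9  22  22  38  55  76 101 130 163   1   8 202  19  36
Maximum is 202 (e.g. 9 + 13 + 16 + 17 + 21 + 25 + 29 + 33 + 39).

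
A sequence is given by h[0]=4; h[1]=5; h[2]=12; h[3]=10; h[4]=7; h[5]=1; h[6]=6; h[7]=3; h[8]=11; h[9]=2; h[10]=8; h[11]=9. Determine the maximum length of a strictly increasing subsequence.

Track the smallest tail for each achievable length (strict):
4 → extends → [4]
5 → extends → [4, 5]
12 → extends → [4, 5, 12]
10 → replaces 12 → [4, 5, 10]
7 → replaces 10 → [4, 5, 7]
1 → replaces 4 → [1, 5, 7]
6 → replaces 7 → [1, 5, 6]
3 → replaces 5 → [1, 3, 6]
11 → extends → [1, 3, 6, 11]
2 → replaces 3 → [1, 2, 6, 11]
8 → replaces 11 → [1, 2, 6, 8]
9 → extends → [1, 2, 6, 8, 9]
Five tails, so the longest strictly increasing subsequence has length 5 (e.g. 4, 5, 7, 8, 9).

5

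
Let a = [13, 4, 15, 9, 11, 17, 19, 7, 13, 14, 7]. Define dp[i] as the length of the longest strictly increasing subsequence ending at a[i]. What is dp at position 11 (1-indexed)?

2

dp[i] = 1 + max{dp[j] : j<i, a[j]<a[i]} (or 1 if no such j):
i:      1  2  3  4  5  6  7  8  9 10 11
a[i]:  13  4 15  9 11 17 19  7 13 14  7
dp:     1  1  2  2  3  4  5  2  4  5  2
At index 11 the value is 2.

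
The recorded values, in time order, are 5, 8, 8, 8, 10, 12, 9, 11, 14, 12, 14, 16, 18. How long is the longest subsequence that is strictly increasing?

8

Track the smallest tail for each achievable length (strict):
5 → extends → [5]
8 → extends → [5, 8]
8 → already a tail → [5, 8]
8 → already a tail → [5, 8]
10 → extends → [5, 8, 10]
12 → extends → [5, 8, 10, 12]
9 → replaces 10 → [5, 8, 9, 12]
11 → replaces 12 → [5, 8, 9, 11]
14 → extends → [5, 8, 9, 11, 14]
12 → replaces 14 → [5, 8, 9, 11, 12]
14 → extends → [5, 8, 9, 11, 12, 14]
16 → extends → [5, 8, 9, 11, 12, 14, 16]
18 → extends → [5, 8, 9, 11, 12, 14, 16, 18]
Eight tails, so the longest strictly increasing subsequence has length 8 (e.g. 5, 8, 10, 11, 12, 14, 16, 18).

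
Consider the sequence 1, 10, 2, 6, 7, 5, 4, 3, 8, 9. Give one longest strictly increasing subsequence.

Patience tails give the LIS length; then backtrack through the dp parents:
1 → extends → [1]
10 → extends → [1, 10]
2 → replaces 10 → [1, 2]
6 → extends → [1, 2, 6]
7 → extends → [1, 2, 6, 7]
5 → replaces 6 → [1, 2, 5, 7]
4 → replaces 5 → [1, 2, 4, 7]
3 → replaces 4 → [1, 2, 3, 7]
8 → extends → [1, 2, 3, 7, 8]
9 → extends → [1, 2, 3, 7, 8, 9]
Length 6; one witness is 1, 2, 6, 7, 8, 9.

1, 2, 6, 7, 8, 9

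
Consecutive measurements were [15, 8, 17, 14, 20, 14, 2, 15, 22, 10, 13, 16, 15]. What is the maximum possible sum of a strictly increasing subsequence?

74

Let S[i] be the best sum of a strictly increasing subsequence ending at i:
i:      1  2  3  4  5  6  7  8  9 10 11 12 13
a[i]:  15  8 17 14 20 14  2 15 22 10 13 16 15
S:     15  8 32 22 52 22  2 37 74 18 31 53 46
Maximum is 74 (e.g. 15 + 17 + 20 + 22).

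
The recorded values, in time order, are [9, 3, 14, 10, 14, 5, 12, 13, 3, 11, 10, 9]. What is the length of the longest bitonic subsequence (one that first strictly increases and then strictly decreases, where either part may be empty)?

inc[i] = longest strictly increasing subsequence ending at i; dec[i] = longest strictly decreasing subsequence starting at i:
i:      1  2  3  4  5  6  7  8  9 10 11 12
a[i]:   9  3 14 10 14  5 12 13  3 11 10  9
inc:    1  1  2  2  3  2  3  4  1  3  3  3
dec:    3  1  5  3  5  2  4  4  1  3  2  1
Best peak at i=5 (value 14): inc=3, dec=5, length 3+5−1 = 7.

7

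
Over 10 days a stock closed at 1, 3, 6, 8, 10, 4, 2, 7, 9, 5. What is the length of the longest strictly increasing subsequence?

5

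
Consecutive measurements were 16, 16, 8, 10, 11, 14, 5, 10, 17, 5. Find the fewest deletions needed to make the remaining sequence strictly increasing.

5

Fewest deletions = n − (longest strictly increasing subsequence).
i:      1  2  3  4  5  6  7  8  9 10
a[i]:  16 16  8 10 11 14  5 10 17  5
dp:     1  1  1  2  3  4  1  2  5  1
max dp = 5, so deletions = 10 − 5 = 5.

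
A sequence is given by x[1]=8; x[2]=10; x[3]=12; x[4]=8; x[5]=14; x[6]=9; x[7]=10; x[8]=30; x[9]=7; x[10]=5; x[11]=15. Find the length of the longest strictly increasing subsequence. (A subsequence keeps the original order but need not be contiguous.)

Let dp[i] be the length of the longest such subsequence ending at index i:
i:      1  2  3  4  5  6  7  8  9 10 11
x[i]:   8 10 12  8 14  9 10 30  7  5 15
dp:     1  2  3  1  4  2  3  5  1  1  5
Maximum dp value is 5.

5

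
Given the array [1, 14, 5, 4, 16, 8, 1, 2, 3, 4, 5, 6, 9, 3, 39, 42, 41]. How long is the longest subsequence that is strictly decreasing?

Negate each value so 'decreasing' becomes 'increasing', then run patience tails on the negated sequence:
-1 → extends → [-1]
-14 → replaces -1 → [-14]
-5 → extends → [-14, -5]
-4 → extends → [-14, -5, -4]
-16 → replaces -14 → [-16, -5, -4]
-8 → replaces -5 → [-16, -8, -4]
-1 → extends → [-16, -8, -4, -1]
-2 → replaces -1 → [-16, -8, -4, -2]
-3 → replaces -2 → [-16, -8, -4, -3]
-4 → already a tail → [-16, -8, -4, -3]
-5 → replaces -4 → [-16, -8, -5, -3]
-6 → replaces -5 → [-16, -8, -6, -3]
-9 → replaces -8 → [-16, -9, -6, -3]
-3 → already a tail → [-16, -9, -6, -3]
-39 → replaces -16 → [-39, -9, -6, -3]
-42 → replaces -39 → [-42, -9, -6, -3]
-41 → replaces -9 → [-42, -41, -6, -3]
Four tails, so the longest strictly decreasing subsequence of the original has length 4.

4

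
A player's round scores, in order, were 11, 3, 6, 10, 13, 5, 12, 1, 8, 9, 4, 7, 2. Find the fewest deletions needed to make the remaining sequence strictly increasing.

9

Fewest deletions = n − (longest strictly increasing subsequence).
Patience tails:
11 → extends → [11]
3 → replaces 11 → [3]
6 → extends → [3, 6]
10 → extends → [3, 6, 10]
13 → extends → [3, 6, 10, 13]
5 → replaces 6 → [3, 5, 10, 13]
12 → replaces 13 → [3, 5, 10, 12]
1 → replaces 3 → [1, 5, 10, 12]
8 → replaces 10 → [1, 5, 8, 12]
9 → replaces 12 → [1, 5, 8, 9]
4 → replaces 5 → [1, 4, 8, 9]
7 → replaces 8 → [1, 4, 7, 9]
2 → replaces 4 → [1, 2, 7, 9]
Longest strictly increasing subsequence has length 4, so deletions = 13 − 4 = 9.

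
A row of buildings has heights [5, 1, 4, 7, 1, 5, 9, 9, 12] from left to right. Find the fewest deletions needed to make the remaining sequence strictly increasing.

4

Fewest deletions = n − (longest strictly increasing subsequence).
i:      1  2  3  4  5  6  7  8  9
a[i]:   5  1  4  7  1  5  9  9 12
dp:     1  1  2  3  1  3  4  4  5
max dp = 5, so deletions = 9 − 5 = 4.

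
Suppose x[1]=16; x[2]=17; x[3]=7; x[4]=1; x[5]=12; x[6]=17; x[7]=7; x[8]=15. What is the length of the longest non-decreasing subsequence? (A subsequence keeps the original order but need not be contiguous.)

Track the smallest tail for each achievable length (allowing ties):
16 → extends → [16]
17 → extends → [16, 17]
7 → replaces 16 → [7, 17]
1 → replaces 7 → [1, 17]
12 → replaces 17 → [1, 12]
17 → extends → [1, 12, 17]
7 → replaces 12 → [1, 7, 17]
15 → replaces 17 → [1, 7, 15]
Three tails, so the longest non-decreasing subsequence has length 3 (e.g. 16, 17, 17).

3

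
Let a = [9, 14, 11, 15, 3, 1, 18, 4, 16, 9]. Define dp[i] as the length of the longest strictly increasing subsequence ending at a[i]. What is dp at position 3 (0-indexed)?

dp[i] = 1 + max{dp[j] : j<i, a[j]<a[i]} (or 1 if no such j):
i:      0  1  2  3  4  5  6  7  8  9
a[i]:   9 14 11 15  3  1 18  4 16  9
dp:     1  2  2  3  1  1  4  2  4  3
At index 3 the value is 3.

3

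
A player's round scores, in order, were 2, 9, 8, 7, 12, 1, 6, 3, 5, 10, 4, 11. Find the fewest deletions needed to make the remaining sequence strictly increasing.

7

Fewest deletions = n − (longest strictly increasing subsequence).
Patience tails:
2 → extends → [2]
9 → extends → [2, 9]
8 → replaces 9 → [2, 8]
7 → replaces 8 → [2, 7]
12 → extends → [2, 7, 12]
1 → replaces 2 → [1, 7, 12]
6 → replaces 7 → [1, 6, 12]
3 → replaces 6 → [1, 3, 12]
5 → replaces 12 → [1, 3, 5]
10 → extends → [1, 3, 5, 10]
4 → replaces 5 → [1, 3, 4, 10]
11 → extends → [1, 3, 4, 10, 11]
Longest strictly increasing subsequence has length 5, so deletions = 12 − 5 = 7.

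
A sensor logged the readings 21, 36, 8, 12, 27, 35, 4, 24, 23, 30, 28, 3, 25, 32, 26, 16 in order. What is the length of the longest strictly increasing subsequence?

5

Track the smallest tail for each achievable length (strict):
21 → extends → [21]
36 → extends → [21, 36]
8 → replaces 21 → [8, 36]
12 → replaces 36 → [8, 12]
27 → extends → [8, 12, 27]
35 → extends → [8, 12, 27, 35]
4 → replaces 8 → [4, 12, 27, 35]
24 → replaces 27 → [4, 12, 24, 35]
23 → replaces 24 → [4, 12, 23, 35]
30 → replaces 35 → [4, 12, 23, 30]
28 → replaces 30 → [4, 12, 23, 28]
3 → replaces 4 → [3, 12, 23, 28]
25 → replaces 28 → [3, 12, 23, 25]
32 → extends → [3, 12, 23, 25, 32]
26 → replaces 32 → [3, 12, 23, 25, 26]
16 → replaces 23 → [3, 12, 16, 25, 26]
Five tails, so the longest strictly increasing subsequence has length 5 (e.g. 8, 12, 27, 30, 32).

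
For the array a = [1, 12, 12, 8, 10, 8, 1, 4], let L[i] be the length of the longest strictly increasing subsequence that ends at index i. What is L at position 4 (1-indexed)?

2

dp[i] = 1 + max{dp[j] : j<i, a[j]<a[i]} (or 1 if no such j):
i:      1  2  3  4  5  6  7  8
a[i]:   1 12 12  8 10  8  1  4
dp:     1  2  2  2  3  2  1  2
At index 4 the value is 2.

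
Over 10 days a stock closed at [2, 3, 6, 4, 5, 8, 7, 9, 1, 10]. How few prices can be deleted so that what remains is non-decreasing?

Fewest deletions = n − (longest non-decreasing subsequence).
Patience tails:
2 → extends → [2]
3 → extends → [2, 3]
6 → extends → [2, 3, 6]
4 → replaces 6 → [2, 3, 4]
5 → extends → [2, 3, 4, 5]
8 → extends → [2, 3, 4, 5, 8]
7 → replaces 8 → [2, 3, 4, 5, 7]
9 → extends → [2, 3, 4, 5, 7, 9]
1 → replaces 2 → [1, 3, 4, 5, 7, 9]
10 → extends → [1, 3, 4, 5, 7, 9, 10]
Longest non-decreasing subsequence has length 7, so deletions = 10 − 7 = 3.

3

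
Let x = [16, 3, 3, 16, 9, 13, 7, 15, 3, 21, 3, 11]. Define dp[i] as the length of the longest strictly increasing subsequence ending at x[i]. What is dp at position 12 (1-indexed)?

3

dp[i] = 1 + max{dp[j] : j<i, x[j]<x[i]} (or 1 if no such j):
i:      1  2  3  4  5  6  7  8  9 10 11 12
x[i]:  16  3  3 16  9 13  7 15  3 21  3 11
dp:     1  1  1  2  2  3  2  4  1  5  1  3
At index 12 the value is 3.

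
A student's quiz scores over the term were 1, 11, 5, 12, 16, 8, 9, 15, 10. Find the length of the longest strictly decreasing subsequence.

Negate each value so 'decreasing' becomes 'increasing', then run patience tails on the negated sequence:
-1 → extends → [-1]
-11 → replaces -1 → [-11]
-5 → extends → [-11, -5]
-12 → replaces -11 → [-12, -5]
-16 → replaces -12 → [-16, -5]
-8 → replaces -5 → [-16, -8]
-9 → replaces -8 → [-16, -9]
-15 → replaces -9 → [-16, -15]
-10 → extends → [-16, -15, -10]
Three tails, so the longest strictly decreasing subsequence of the original has length 3.

3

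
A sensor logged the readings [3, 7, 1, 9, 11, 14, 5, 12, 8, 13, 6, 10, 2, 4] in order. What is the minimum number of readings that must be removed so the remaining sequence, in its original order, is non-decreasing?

Fewest deletions = n − (longest non-decreasing subsequence).
i:      1  2  3  4  5  6  7  8  9 10 11 12 13 14
a[i]:   3  7  1  9 11 14  5 12  8 13  6 10  2  4
dp:     1  2  1  3  4  5  2  5  3  6  3  4  2  3
max dp = 6, so deletions = 14 − 6 = 8.

8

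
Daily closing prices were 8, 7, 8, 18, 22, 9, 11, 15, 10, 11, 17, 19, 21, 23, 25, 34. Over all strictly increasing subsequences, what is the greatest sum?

Let S[i] be the best sum of a strictly increasing subsequence ending at i:
i:       1   2   3   4   5   6   7   8   9  10  11  12  13  14  15  16
a[i]:    8   7   8  18  22   9  11  15  10  11  17  19  21  23  25  34
S:       8   7  15  33  55  24  35  50  34  45  67  86 107 130 155 189
Maximum is 189 (e.g. 7 + 8 + 9 + 11 + 15 + 17 + 19 + 21 + 23 + 25 + 34).

189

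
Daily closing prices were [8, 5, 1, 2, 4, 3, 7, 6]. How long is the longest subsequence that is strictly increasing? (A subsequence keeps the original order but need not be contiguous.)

4

Let dp[i] be the length of the longest such subsequence ending at index i:
i:     1 2 3 4 5 6 7 8
a[i]:  8 5 1 2 4 3 7 6
dp:    1 1 1 2 3 3 4 4
Maximum dp value is 4.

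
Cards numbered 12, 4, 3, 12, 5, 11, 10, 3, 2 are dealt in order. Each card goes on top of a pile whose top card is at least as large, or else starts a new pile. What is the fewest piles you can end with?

3

The minimum number of non-increasing subsequences covering a sequence equals the length of its longest strictly increasing subsequence.
LIS length is 3 (e.g. 4, 5, 11), so 3 piles are needed.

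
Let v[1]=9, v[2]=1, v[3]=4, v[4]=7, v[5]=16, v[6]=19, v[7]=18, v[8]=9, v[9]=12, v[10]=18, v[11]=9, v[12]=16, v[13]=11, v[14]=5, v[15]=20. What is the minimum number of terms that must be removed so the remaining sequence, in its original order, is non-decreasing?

8

Fewest deletions = n − (longest non-decreasing subsequence).
i:      1  2  3  4  5  6  7  8  9 10 11 12 13 14 15
v[i]:   9  1  4  7 16 19 18  9 12 18  9 16 11  5 20
dp:     1  1  2  3  4  5  5  4  5  6  5  6  6  3  7
max dp = 7, so deletions = 15 − 7 = 8.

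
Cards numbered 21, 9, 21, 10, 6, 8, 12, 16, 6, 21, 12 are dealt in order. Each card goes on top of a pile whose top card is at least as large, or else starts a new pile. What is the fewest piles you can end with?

5

The minimum number of non-increasing subsequences covering a sequence equals the length of its longest strictly increasing subsequence.
LIS length is 5 (e.g. 9, 10, 12, 16, 21), so 5 piles are needed.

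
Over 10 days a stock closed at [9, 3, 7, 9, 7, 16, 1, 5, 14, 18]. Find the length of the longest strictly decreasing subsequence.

3

Negate each value so 'decreasing' becomes 'increasing', then run patience tails on the negated sequence:
-9 → extends → [-9]
-3 → extends → [-9, -3]
-7 → replaces -3 → [-9, -7]
-9 → already a tail → [-9, -7]
-7 → already a tail → [-9, -7]
-16 → replaces -9 → [-16, -7]
-1 → extends → [-16, -7, -1]
-5 → replaces -1 → [-16, -7, -5]
-14 → replaces -7 → [-16, -14, -5]
-18 → replaces -16 → [-18, -14, -5]
Three tails, so the longest strictly decreasing subsequence of the original has length 3.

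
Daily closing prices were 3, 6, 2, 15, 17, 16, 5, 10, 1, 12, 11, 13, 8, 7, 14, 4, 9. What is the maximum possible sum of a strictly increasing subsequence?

58

Let S[i] be the best sum of a strictly increasing subsequence ending at i:
i:      1  2  3  4  5  6  7  8  9 10 11 12 13 14 15 16 17
a[i]:   3  6  2 15 17 16  5 10  1 12 11 13  8  7 14  4  9
S:      3  9  2 24 41 40  8 19  1 31 30 44 17 16 58  7 26
Maximum is 58 (e.g. 3 + 6 + 10 + 12 + 13 + 14).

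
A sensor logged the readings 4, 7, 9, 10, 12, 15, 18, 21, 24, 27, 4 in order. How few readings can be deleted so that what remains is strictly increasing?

Fewest deletions = n − (longest strictly increasing subsequence).
i:      1  2  3  4  5  6  7  8  9 10 11
a[i]:   4  7  9 10 12 15 18 21 24 27  4
dp:     1  2  3  4  5  6  7  8  9 10  1
max dp = 10, so deletions = 11 − 10 = 1.

1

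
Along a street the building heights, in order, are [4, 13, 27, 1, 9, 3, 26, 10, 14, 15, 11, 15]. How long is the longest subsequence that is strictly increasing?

Let dp[i] be the length of the longest such subsequence ending at index i:
i:      1  2  3  4  5  6  7  8  9 10 11 12
a[i]:   4 13 27  1  9  3 26 10 14 15 11 15
dp:     1  2  3  1  2  2  3  3  4  5  4  5
Maximum dp value is 5.

5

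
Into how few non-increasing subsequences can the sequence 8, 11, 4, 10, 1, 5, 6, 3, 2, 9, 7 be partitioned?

Place each on the leftmost legal pile:
8 → new pile 1 (tops now [8])
11 → new pile 2 (tops now [8, 11])
4 → pile 1 (tops now [4, 11])
10 → pile 2 (tops now [4, 10])
1 → pile 1 (tops now [1, 10])
5 → pile 2 (tops now [1, 5])
6 → new pile 3 (tops now [1, 5, 6])
3 → pile 2 (tops now [1, 3, 6])
2 → pile 2 (tops now [1, 2, 6])
9 → new pile 4 (tops now [1, 2, 6, 9])
7 → pile 4 (tops now [1, 2, 6, 7])
Four piles.

4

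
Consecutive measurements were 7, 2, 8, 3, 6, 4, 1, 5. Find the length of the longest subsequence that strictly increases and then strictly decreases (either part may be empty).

inc[i] = longest strictly increasing subsequence ending at i; dec[i] = longest strictly decreasing subsequence starting at i:
i:     1 2 3 4 5 6 7 8
a[i]:  7 2 8 3 6 4 1 5
inc:   1 1 2 2 3 3 1 4
dec:   4 2 4 2 3 2 1 1
Best peak at i=3 (value 8): inc=2, dec=4, length 2+4−1 = 5.

5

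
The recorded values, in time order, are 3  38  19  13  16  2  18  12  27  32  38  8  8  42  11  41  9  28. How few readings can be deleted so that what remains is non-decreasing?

Fewest deletions = n − (longest non-decreasing subsequence).
Patience tails:
3 → extends → [3]
38 → extends → [3, 38]
19 → replaces 38 → [3, 19]
13 → replaces 19 → [3, 13]
16 → extends → [3, 13, 16]
2 → replaces 3 → [2, 13, 16]
18 → extends → [2, 13, 16, 18]
12 → replaces 13 → [2, 12, 16, 18]
27 → extends → [2, 12, 16, 18, 27]
32 → extends → [2, 12, 16, 18, 27, 32]
38 → extends → [2, 12, 16, 18, 27, 32, 38]
8 → replaces 12 → [2, 8, 16, 18, 27, 32, 38]
8 → replaces 16 → [2, 8, 8, 18, 27, 32, 38]
42 → extends → [2, 8, 8, 18, 27, 32, 38, 42]
11 → replaces 18 → [2, 8, 8, 11, 27, 32, 38, 42]
41 → replaces 42 → [2, 8, 8, 11, 27, 32, 38, 41]
9 → replaces 11 → [2, 8, 8, 9, 27, 32, 38, 41]
28 → replaces 32 → [2, 8, 8, 9, 27, 28, 38, 41]
Longest non-decreasing subsequence has length 8, so deletions = 18 − 8 = 10.

10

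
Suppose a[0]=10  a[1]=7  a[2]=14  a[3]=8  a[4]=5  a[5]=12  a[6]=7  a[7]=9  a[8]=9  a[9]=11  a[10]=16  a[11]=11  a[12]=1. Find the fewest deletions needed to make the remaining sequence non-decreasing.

Fewest deletions = n − (longest non-decreasing subsequence).
i:      0  1  2  3  4  5  6  7  8  9 10 11 12
a[i]:  10  7 14  8  5 12  7  9  9 11 16 11  1
dp:     1  1  2  2  1  3  2  3  4  5  6  6  1
max dp = 6, so deletions = 13 − 6 = 7.

7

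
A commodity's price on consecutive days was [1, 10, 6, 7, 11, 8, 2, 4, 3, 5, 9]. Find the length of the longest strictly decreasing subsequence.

Let dp[i] be the longest strictly decreasing subsequence ending at i:
i:      1  2  3  4  5  6  7  8  9 10 11
a[i]:   1 10  6  7 11  8  2  4  3  5  9
dp:     1  1  2  2  1  2  3  3  4  3  2
Maximum is 4.

4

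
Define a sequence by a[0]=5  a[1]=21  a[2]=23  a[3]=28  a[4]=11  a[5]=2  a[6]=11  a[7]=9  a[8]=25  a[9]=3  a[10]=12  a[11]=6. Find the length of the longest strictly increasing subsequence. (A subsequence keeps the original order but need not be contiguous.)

Let dp[i] be the length of the longest such subsequence ending at index i:
i:      0  1  2  3  4  5  6  7  8  9 10 11
a[i]:   5 21 23 28 11  2 11  9 25  3 12  6
dp:     1  2  3  4  2  1  2  2  4  2  3  3
Maximum dp value is 4.

4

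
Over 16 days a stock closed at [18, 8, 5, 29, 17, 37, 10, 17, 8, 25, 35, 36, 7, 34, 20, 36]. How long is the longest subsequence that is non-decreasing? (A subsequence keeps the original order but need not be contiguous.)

7

Track the smallest tail for each achievable length (allowing ties):
18 → extends → [18]
8 → replaces 18 → [8]
5 → replaces 8 → [5]
29 → extends → [5, 29]
17 → replaces 29 → [5, 17]
37 → extends → [5, 17, 37]
10 → replaces 17 → [5, 10, 37]
17 → replaces 37 → [5, 10, 17]
8 → replaces 10 → [5, 8, 17]
25 → extends → [5, 8, 17, 25]
35 → extends → [5, 8, 17, 25, 35]
36 → extends → [5, 8, 17, 25, 35, 36]
7 → replaces 8 → [5, 7, 17, 25, 35, 36]
34 → replaces 35 → [5, 7, 17, 25, 34, 36]
20 → replaces 25 → [5, 7, 17, 20, 34, 36]
36 → extends → [5, 7, 17, 20, 34, 36, 36]
Seven tails, so the longest non-decreasing subsequence has length 7 (e.g. 8, 17, 17, 25, 35, 36, 36).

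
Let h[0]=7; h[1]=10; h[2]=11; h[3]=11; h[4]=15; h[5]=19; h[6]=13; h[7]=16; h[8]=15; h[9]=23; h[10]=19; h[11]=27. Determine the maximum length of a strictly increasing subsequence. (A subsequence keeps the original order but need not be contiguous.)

7

Let dp[i] be the length of the longest such subsequence ending at index i:
i:      0  1  2  3  4  5  6  7  8  9 10 11
h[i]:   7 10 11 11 15 19 13 16 15 23 19 27
dp:     1  2  3  3  4  5  4  5  5  6  6  7
Maximum dp value is 7.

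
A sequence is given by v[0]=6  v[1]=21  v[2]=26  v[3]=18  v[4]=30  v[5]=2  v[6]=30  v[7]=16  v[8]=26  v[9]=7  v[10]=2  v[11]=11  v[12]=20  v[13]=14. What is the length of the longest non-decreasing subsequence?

Let dp[i] be the length of the longest such subsequence ending at index i:
i:      0  1  2  3  4  5  6  7  8  9 10 11 12 13
v[i]:   6 21 26 18 30  2 30 16 26  7  2 11 20 14
dp:     1  2  3  2  4  1  5  2  4  2  2  3  4  4
Maximum dp value is 5.

5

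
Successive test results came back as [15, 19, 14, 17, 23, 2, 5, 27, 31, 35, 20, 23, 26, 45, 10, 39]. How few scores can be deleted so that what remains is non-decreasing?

9

Fewest deletions = n − (longest non-decreasing subsequence).
i:      1  2  3  4  5  6  7  8  9 10 11 12 13 14 15 16
a[i]:  15 19 14 17 23  2  5 27 31 35 20 23 26 45 10 39
dp:     1  2  1  2  3  1  2  4  5  6  3  4  5  7  3  7
max dp = 7, so deletions = 16 − 7 = 9.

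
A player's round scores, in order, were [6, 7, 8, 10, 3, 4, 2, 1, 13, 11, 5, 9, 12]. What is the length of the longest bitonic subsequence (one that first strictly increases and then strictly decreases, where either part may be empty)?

inc[i] = longest strictly increasing subsequence ending at i; dec[i] = longest strictly decreasing subsequence starting at i:
i:      1  2  3  4  5  6  7  8  9 10 11 12 13
a[i]:   6  7  8 10  3  4  2  1 13 11  5  9 12
inc:    1  2  3  4  1  2  1  1  5  5  3  4  6
dec:    4  4  4  4  3  3  2  1  3  2  1  1  1
Best peak at i=4 (value 10): inc=4, dec=4, length 4+4−1 = 7.

7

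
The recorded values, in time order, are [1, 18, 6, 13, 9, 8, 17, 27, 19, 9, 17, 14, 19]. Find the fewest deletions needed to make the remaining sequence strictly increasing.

Fewest deletions = n − (longest strictly increasing subsequence).
Patience tails:
1 → extends → [1]
18 → extends → [1, 18]
6 → replaces 18 → [1, 6]
13 → extends → [1, 6, 13]
9 → replaces 13 → [1, 6, 9]
8 → replaces 9 → [1, 6, 8]
17 → extends → [1, 6, 8, 17]
27 → extends → [1, 6, 8, 17, 27]
19 → replaces 27 → [1, 6, 8, 17, 19]
9 → replaces 17 → [1, 6, 8, 9, 19]
17 → replaces 19 → [1, 6, 8, 9, 17]
14 → replaces 17 → [1, 6, 8, 9, 14]
19 → extends → [1, 6, 8, 9, 14, 19]
Longest strictly increasing subsequence has length 6, so deletions = 13 − 6 = 7.

7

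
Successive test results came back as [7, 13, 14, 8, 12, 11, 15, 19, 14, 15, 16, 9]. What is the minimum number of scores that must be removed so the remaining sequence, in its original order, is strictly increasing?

6

Fewest deletions = n − (longest strictly increasing subsequence).
Patience tails:
7 → extends → [7]
13 → extends → [7, 13]
14 → extends → [7, 13, 14]
8 → replaces 13 → [7, 8, 14]
12 → replaces 14 → [7, 8, 12]
11 → replaces 12 → [7, 8, 11]
15 → extends → [7, 8, 11, 15]
19 → extends → [7, 8, 11, 15, 19]
14 → replaces 15 → [7, 8, 11, 14, 19]
15 → replaces 19 → [7, 8, 11, 14, 15]
16 → extends → [7, 8, 11, 14, 15, 16]
9 → replaces 11 → [7, 8, 9, 14, 15, 16]
Longest strictly increasing subsequence has length 6, so deletions = 12 − 6 = 6.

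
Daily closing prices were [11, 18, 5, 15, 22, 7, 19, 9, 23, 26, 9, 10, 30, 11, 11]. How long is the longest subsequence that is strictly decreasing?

Let dp[i] be the longest strictly decreasing subsequence ending at i:
i:      1  2  3  4  5  6  7  8  9 10 11 12 13 14 15
a[i]:  11 18  5 15 22  7 19  9 23 26  9 10 30 11 11
dp:     1  1  2  2  1  3  2  3  1  1  3  3  1  3  3
Maximum is 3.

3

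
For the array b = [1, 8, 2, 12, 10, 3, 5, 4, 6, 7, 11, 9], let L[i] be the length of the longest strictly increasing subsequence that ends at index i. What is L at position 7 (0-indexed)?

4

dp[i] = 1 + max{dp[j] : j<i, b[j]<b[i]} (or 1 if no such j):
i:      0  1  2  3  4  5  6  7  8  9 10 11
b[i]:   1  8  2 12 10  3  5  4  6  7 11  9
dp:     1  2  2  3  3  3  4  4  5  6  7  7
At index 7 the value is 4.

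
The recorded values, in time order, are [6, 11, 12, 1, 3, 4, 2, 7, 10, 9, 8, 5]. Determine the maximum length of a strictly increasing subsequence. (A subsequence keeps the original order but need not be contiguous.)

Track the smallest tail for each achievable length (strict):
6 → extends → [6]
11 → extends → [6, 11]
12 → extends → [6, 11, 12]
1 → replaces 6 → [1, 11, 12]
3 → replaces 11 → [1, 3, 12]
4 → replaces 12 → [1, 3, 4]
2 → replaces 3 → [1, 2, 4]
7 → extends → [1, 2, 4, 7]
10 → extends → [1, 2, 4, 7, 10]
9 → replaces 10 → [1, 2, 4, 7, 9]
8 → replaces 9 → [1, 2, 4, 7, 8]
5 → replaces 7 → [1, 2, 4, 5, 8]
Five tails, so the longest strictly increasing subsequence has length 5 (e.g. 1, 3, 4, 7, 10).

5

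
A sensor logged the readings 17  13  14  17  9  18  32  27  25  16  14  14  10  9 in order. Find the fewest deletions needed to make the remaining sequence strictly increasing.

9

Fewest deletions = n − (longest strictly increasing subsequence).
i:      1  2  3  4  5  6  7  8  9 10 11 12 13 14
a[i]:  17 13 14 17  9 18 32 27 25 16 14 14 10  9
dp:     1  1  2  3  1  4  5  5  5  3  2  2  2  1
max dp = 5, so deletions = 14 − 5 = 9.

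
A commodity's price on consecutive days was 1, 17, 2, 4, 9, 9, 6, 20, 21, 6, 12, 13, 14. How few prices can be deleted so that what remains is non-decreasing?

5

Fewest deletions = n − (longest non-decreasing subsequence).
Patience tails:
1 → extends → [1]
17 → extends → [1, 17]
2 → replaces 17 → [1, 2]
4 → extends → [1, 2, 4]
9 → extends → [1, 2, 4, 9]
9 → extends → [1, 2, 4, 9, 9]
6 → replaces 9 → [1, 2, 4, 6, 9]
20 → extends → [1, 2, 4, 6, 9, 20]
21 → extends → [1, 2, 4, 6, 9, 20, 21]
6 → replaces 9 → [1, 2, 4, 6, 6, 20, 21]
12 → replaces 20 → [1, 2, 4, 6, 6, 12, 21]
13 → replaces 21 → [1, 2, 4, 6, 6, 12, 13]
14 → extends → [1, 2, 4, 6, 6, 12, 13, 14]
Longest non-decreasing subsequence has length 8, so deletions = 13 − 8 = 5.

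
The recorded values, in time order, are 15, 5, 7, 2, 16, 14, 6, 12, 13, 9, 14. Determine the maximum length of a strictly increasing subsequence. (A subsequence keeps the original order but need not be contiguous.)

5

Track the smallest tail for each achievable length (strict):
15 → extends → [15]
5 → replaces 15 → [5]
7 → extends → [5, 7]
2 → replaces 5 → [2, 7]
16 → extends → [2, 7, 16]
14 → replaces 16 → [2, 7, 14]
6 → replaces 7 → [2, 6, 14]
12 → replaces 14 → [2, 6, 12]
13 → extends → [2, 6, 12, 13]
9 → replaces 12 → [2, 6, 9, 13]
14 → extends → [2, 6, 9, 13, 14]
Five tails, so the longest strictly increasing subsequence has length 5 (e.g. 5, 7, 12, 13, 14).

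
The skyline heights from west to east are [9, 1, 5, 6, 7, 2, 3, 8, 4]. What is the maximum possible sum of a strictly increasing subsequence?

27

Let S[i] be the best sum of a strictly increasing subsequence ending at i:
i:      1  2  3  4  5  6  7  8  9
a[i]:   9  1  5  6  7  2  3  8  4
S:      9  1  6 12 19  3  6 27 10
Maximum is 27 (e.g. 1 + 5 + 6 + 7 + 8).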